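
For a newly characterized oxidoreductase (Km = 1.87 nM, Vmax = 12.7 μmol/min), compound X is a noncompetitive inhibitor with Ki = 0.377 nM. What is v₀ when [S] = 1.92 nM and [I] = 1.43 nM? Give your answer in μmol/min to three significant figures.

1.34 μmol/min

With α = 1 + [I]/Ki = 1 + 1.43/0.377 = 4.793, the noncompetitive rate law is v = (Vmax/α)·[S] / (Km + [S]).
v = (12.7/4.793)×1.92 / (1.87 + 1.92) = 5.087/3.790 = 1.34 μmol/min.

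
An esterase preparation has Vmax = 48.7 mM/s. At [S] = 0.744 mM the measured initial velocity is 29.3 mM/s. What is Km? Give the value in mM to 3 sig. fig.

0.493 mM

From v = Vmax[S]/(Km+[S]), Km = [S](Vmax − v)/v.
Km = 0.744 × (48.7 − 29.3) / 29.3 = 14.43/29.3 = 0.493 mM.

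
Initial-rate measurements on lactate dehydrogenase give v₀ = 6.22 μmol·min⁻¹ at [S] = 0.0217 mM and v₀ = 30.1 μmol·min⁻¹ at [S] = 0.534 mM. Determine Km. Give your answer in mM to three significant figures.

From v = Vmax[S]/(Km+[S]), each point gives Vmax = v(Km+[S])/[S].
Equating: 6.22(Km+0.0217)/0.0217 = 30.1(Km+0.534)/0.534.
286.6·Km + 6.22 = 56.37·Km + 30.1, so (286.6 − 56.37)·Km = 30.1 − 6.22.
Km = 23.88/230.3 = 0.104 mM; then Vmax = 6.22(0.104+0.0217)/0.0217 = 35.9 μmol·min⁻¹.

0.104 mM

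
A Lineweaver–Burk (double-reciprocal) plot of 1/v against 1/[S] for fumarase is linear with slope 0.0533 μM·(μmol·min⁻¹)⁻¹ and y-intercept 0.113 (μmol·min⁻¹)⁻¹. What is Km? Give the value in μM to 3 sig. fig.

0.472 μM

y-intercept = 1/Vmax ⇒ Vmax = 8.85 μmol·min⁻¹; slope = Km/Vmax ⇒ Km = slope × Vmax.
Km = 0.0533 × 8.85 = 0.472 μM.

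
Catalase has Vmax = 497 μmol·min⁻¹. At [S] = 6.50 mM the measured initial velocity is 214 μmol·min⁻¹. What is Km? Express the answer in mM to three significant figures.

8.60 mM

v/Vmax = 214/497 = 0.4306 = [S]/(Km+[S]).
So Km + [S] = [S]/0.4306 = 15.10 mM, giving Km = 15.10 − 6.50 = 8.60 mM.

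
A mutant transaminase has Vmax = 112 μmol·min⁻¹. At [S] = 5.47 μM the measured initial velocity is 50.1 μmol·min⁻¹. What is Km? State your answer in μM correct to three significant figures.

6.76 μM

From v = Vmax[S]/(Km+[S]), Km = [S](Vmax − v)/v.
Km = 5.47 × (112 − 50.1) / 50.1 = 338.6/50.1 = 6.76 μM.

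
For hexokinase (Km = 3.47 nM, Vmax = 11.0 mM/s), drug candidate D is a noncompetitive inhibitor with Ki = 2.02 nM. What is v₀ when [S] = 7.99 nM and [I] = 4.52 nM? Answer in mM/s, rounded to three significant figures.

With α = 1 + [I]/Ki = 1 + 4.52/2.02 = 3.238, the noncompetitive rate law is v = (Vmax/α)·[S] / (Km + [S]).
v = (11.0/3.238)×7.99 / (3.47 + 7.99) = 27.15/11.46 = 2.37 mM/s.

2.37 mM/s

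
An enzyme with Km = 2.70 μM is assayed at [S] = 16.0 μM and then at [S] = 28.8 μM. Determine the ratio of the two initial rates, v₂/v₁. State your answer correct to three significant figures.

Since Vmax cancels, v₂/v₁ = [S]₂(Km+[S]₁) / [S]₁(Km+[S]₂).
= 28.8×(2.70+16.0) / (16.0×(2.70+28.8)) = 538.6/504.0 = 1.07.

1.07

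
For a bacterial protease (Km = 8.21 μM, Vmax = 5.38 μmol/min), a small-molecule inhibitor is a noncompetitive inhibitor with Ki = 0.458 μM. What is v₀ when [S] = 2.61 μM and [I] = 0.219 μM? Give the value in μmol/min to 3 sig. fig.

0.878 μmol/min

α = 1 + [I]/Ki = 1 + 0.219/0.458 = 1.478.
For a noncompetitive inhibitor, Vmax is reduced to Vmax/α while Km is unchanged: Km,app = 8.21 μM, Vmax,app = 3.64 μmol/min.
v = Vmax,app·[S]/(Km,app + [S]) = 3.64 × 2.61/(8.21 + 2.61) = 0.878 μmol/min.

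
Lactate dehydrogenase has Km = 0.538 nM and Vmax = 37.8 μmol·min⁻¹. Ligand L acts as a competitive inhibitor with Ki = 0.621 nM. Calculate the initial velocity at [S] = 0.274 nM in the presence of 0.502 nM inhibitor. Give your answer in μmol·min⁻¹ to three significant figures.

8.31 μmol·min⁻¹

With α = 1 + [I]/Ki = 1 + 0.502/0.621 = 1.808, the competitive rate law is v = Vmax[S] / (αKm + [S]).
v = 37.8×0.274 / (1.808×0.538 + 0.274) = 10.36/1.247 = 8.31 μmol·min⁻¹.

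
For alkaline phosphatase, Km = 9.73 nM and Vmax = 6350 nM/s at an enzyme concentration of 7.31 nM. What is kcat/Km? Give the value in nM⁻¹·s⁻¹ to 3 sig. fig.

kcat = Vmax/[E]total = 6350/7.31 = 869 s⁻¹.
kcat/Km = 869/9.73 = 89.3 nM⁻¹·s⁻¹.

89.3 nM⁻¹·s⁻¹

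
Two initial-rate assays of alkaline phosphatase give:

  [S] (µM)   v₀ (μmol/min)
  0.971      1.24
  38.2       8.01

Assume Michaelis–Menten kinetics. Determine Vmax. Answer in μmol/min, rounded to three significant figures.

From v = Vmax[S]/(Km+[S]), each point gives Vmax = v(Km+[S])/[S].
Equating: 1.24(Km+0.971)/0.971 = 8.01(Km+38.2)/38.2.
1.277·Km + 1.24 = 0.2097·Km + 8.01, so (1.277 − 0.2097)·Km = 8.01 − 1.24.
Km = 6.770/1.067 = 6.34 µM; then Vmax = 1.24(6.34+0.971)/0.971 = 9.34 μmol/min.

9.34 μmol/min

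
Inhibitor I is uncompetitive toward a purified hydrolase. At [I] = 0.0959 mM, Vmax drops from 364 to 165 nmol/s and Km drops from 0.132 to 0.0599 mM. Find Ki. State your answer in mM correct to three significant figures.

Uncompetitive: Vmax,app = Vmax/α (and Km,app = Km/α) with α = 1 + [I]/Ki.
α = Vmax/Vmax,app = 364/165 = 2.206.
Ki = [I]/(α − 1) = 0.0959/1.206 = 0.0795 mM.

0.0795 mM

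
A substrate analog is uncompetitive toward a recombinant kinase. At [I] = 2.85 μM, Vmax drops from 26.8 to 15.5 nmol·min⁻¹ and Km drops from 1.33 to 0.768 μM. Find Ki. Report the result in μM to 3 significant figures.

3.91 μM

Uncompetitive: Vmax,app = Vmax/α (and Km,app = Km/α) with α = 1 + [I]/Ki.
α = Vmax/Vmax,app = 26.8/15.5 = 1.729.
Since α = 1 + [I]/Ki, [I]/Ki = 1.729 − 1 = 0.7290 and Ki = 2.85/0.7290 = 3.91 μM.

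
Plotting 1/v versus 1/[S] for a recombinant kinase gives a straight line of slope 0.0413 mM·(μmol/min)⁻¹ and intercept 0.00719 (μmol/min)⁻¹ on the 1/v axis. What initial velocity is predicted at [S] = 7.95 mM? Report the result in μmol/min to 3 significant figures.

The y-intercept is 1/Vmax, so Vmax = 1/0.00719 = 139 μmol/min.
The slope is Km/Vmax, so Km = 0.0413 × 139 = 5.74 mM.
Then v = 139 × 7.95/(5.74 + 7.95) = 80.7 μmol/min.

80.7 μmol/min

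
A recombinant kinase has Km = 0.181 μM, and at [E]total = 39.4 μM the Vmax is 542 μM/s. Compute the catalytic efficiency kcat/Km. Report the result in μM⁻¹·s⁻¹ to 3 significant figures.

76.0 μM⁻¹·s⁻¹

kcat = Vmax/[E]total = 542/39.4 = 13.8 s⁻¹.
kcat/Km = 13.8/0.181 = 76.0 μM⁻¹·s⁻¹.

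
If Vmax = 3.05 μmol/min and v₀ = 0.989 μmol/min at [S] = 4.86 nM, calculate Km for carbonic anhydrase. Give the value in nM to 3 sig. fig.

From v = Vmax[S]/(Km+[S]), Km = [S](Vmax − v)/v.
Km = 4.86 × (3.05 − 0.989) / 0.989 = 10.02/0.989 = 10.1 nM.

10.1 nM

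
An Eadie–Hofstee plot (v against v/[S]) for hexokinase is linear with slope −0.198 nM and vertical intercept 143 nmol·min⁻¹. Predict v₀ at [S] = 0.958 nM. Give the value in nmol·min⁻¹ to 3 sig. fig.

119 nmol·min⁻¹

In the Eadie–Hofstee form v = Vmax − Km·(v/[S]), the slope is −Km and the intercept is Vmax, so Km = 0.198 nM and Vmax = 143 nmol·min⁻¹.
v = 143 × 0.958/(0.198 + 0.958) = 119 nmol·min⁻¹.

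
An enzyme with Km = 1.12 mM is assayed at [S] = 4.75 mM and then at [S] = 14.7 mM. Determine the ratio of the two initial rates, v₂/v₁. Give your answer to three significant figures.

1.15

Since Vmax cancels, v₂/v₁ = [S]₂(Km+[S]₁) / [S]₁(Km+[S]₂).
= 14.7×(1.12+4.75) / (4.75×(1.12+14.7)) = 86.29/75.14 = 1.15.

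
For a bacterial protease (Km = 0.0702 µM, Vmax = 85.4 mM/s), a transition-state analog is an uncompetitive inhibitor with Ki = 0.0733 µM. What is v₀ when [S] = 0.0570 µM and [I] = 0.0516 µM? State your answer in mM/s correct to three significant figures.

With α = 1 + [I]/Ki = 1 + 0.0516/0.0733 = 1.704, the uncompetitive rate law is v = (Vmax/α)·[S] / (Km/α + [S]).
v = (85.4/1.704)×0.0570 / (0.0702/1.704 + 0.0570) = 2.857/0.09820 = 29.1 mM/s.

29.1 mM/s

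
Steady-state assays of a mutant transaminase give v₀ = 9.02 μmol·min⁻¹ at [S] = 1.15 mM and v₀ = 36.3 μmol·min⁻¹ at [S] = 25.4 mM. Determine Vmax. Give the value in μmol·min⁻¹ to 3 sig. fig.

42.4 μmol·min⁻¹

From v = Vmax[S]/(Km+[S]), each point gives Vmax = v(Km+[S])/[S].
Equating: 9.02(Km+1.15)/1.15 = 36.3(Km+25.4)/25.4.
7.843·Km + 9.02 = 1.429·Km + 36.3, so (7.843 − 1.429)·Km = 36.3 − 9.02.
Km = 27.28/6.414 = 4.25 mM; then Vmax = 9.02(4.25+1.15)/1.15 = 42.4 μmol·min⁻¹.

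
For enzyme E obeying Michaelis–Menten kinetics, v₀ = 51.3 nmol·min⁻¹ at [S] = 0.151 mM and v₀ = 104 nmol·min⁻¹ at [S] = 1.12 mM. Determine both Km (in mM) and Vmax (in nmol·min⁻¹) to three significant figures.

Km = 0.213 mM; Vmax = 124 nmol·min⁻¹

In reciprocal form, 1/v = (Km/Vmax)·(1/[S]) + 1/Vmax. The two points give (1/[S], 1/v) = (6.623, 0.01949) and (0.8929, 0.009615).
Slope = (0.01949 − 0.009615)/(6.623 − 0.8929) = 0.001724; intercept = 0.01949 − 0.001724×6.623 = 0.008076.
Vmax = 1/intercept = 124 nmol·min⁻¹; Km = slope × Vmax = 0.001724 × 124 = 0.213 mM.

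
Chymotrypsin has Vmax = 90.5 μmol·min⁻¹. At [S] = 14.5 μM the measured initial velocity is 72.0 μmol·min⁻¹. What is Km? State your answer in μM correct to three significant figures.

v/Vmax = 72.0/90.5 = 0.7956 = [S]/(Km+[S]).
So Km + [S] = [S]/0.7956 = 18.23 μM, giving Km = 18.23 − 14.5 = 3.73 μM.

3.73 μM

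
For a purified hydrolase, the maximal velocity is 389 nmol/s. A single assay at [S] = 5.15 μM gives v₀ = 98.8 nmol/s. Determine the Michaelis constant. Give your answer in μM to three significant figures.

15.1 μM

From v = Vmax[S]/(Km+[S]), Km = [S](Vmax − v)/v.
Km = 5.15 × (389 − 98.8) / 98.8 = 1495/98.8 = 15.1 μM.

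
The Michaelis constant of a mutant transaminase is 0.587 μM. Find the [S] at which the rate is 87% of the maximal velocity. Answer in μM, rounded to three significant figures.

v/Vmax = [S]/(Km+[S]) = 0.87, so [S] = Km·0.87/(1 − 0.87) = 0.587 × 6.692.
[S] = 3.93 μM.

3.93 μM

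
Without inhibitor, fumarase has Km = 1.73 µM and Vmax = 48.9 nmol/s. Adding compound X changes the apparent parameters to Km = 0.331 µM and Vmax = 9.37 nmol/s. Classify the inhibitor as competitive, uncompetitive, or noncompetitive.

Both Km and Vmax decrease by the same factor (~5.22-fold) — characteristic of uncompetitive inhibition.

uncompetitive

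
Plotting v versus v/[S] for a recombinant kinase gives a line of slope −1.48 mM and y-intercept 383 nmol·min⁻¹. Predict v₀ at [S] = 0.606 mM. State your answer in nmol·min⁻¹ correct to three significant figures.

In the Eadie–Hofstee form v = Vmax − Km·(v/[S]), the slope is −Km and the intercept is Vmax, so Km = 1.48 mM and Vmax = 383 nmol·min⁻¹.
v = 383 × 0.606/(1.48 + 0.606) = 111 nmol·min⁻¹.

111 nmol·min⁻¹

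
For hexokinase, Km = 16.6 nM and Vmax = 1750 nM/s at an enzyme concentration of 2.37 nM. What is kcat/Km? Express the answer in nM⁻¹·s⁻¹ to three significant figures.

44.5 nM⁻¹·s⁻¹

kcat = Vmax/[E]total = 1750/2.37 = 738 s⁻¹.
kcat/Km = 738/16.6 = 44.5 nM⁻¹·s⁻¹.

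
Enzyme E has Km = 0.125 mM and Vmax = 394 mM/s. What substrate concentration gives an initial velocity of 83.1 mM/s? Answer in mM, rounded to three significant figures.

0.0334 mM

Rearranging v = Vmax[S]/(Km+[S]) gives [S] = Km·v/(Vmax − v).
[S] = 0.125 × 83.1 / (394 − 83.1) = 10.39/310.9 = 0.0334 mM.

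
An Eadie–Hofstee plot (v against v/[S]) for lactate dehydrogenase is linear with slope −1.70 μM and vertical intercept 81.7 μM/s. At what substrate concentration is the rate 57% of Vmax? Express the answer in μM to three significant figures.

2.25 μM

The Eadie–Hofstee slope gives Km = 1.70 μM (slope = −Km).
v/Vmax = [S]/(Km+[S]) = 0.57 ⇒ [S] = Km·0.57/(1−0.57) = 1.70 × 1.326 = 2.25 μM.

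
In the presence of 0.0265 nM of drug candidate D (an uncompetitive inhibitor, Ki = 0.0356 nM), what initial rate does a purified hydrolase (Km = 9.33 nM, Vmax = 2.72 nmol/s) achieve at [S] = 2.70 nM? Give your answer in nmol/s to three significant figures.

α = 1 + [I]/Ki = 1 + 0.0265/0.0356 = 1.744.
For an uncompetitive inhibitor, both parameters are divided by α, giving Vmax/α and Km/α: Km,app = 5.35 nM, Vmax,app = 1.56 nmol/s.
v = Vmax,app·[S]/(Km,app + [S]) = 1.56 × 2.70/(5.35 + 2.70) = 0.523 nmol/s.

0.523 nmol/s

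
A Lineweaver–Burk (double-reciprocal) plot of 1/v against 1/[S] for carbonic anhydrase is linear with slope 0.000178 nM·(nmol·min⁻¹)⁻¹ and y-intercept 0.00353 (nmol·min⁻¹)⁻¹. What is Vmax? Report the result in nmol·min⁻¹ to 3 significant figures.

283 nmol·min⁻¹

The y-intercept of a Lineweaver–Burk plot equals 1/Vmax, so Vmax = 1/0.00353 = 283 nmol·min⁻¹.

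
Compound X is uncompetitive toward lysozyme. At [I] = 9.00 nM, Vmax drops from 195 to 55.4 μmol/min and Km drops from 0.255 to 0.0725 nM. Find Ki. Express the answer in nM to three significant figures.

Uncompetitive: Vmax,app = Vmax/α (and Km,app = Km/α) with α = 1 + [I]/Ki.
α = Vmax/Vmax,app = 195/55.4 = 3.520.
Ki = [I]/(α − 1) = 9.00/2.520 = 3.57 nM.

3.57 nM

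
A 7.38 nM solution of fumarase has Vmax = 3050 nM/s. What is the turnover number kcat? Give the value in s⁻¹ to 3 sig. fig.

413 s⁻¹

kcat = Vmax/[E]total = 3050 nM/s / 7.38 nM = 413 s⁻¹.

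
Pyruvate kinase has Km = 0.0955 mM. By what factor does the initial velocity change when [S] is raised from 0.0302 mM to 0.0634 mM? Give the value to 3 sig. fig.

Since Vmax cancels, v₂/v₁ = [S]₂(Km+[S]₁) / [S]₁(Km+[S]₂).
= 0.0634×(0.0955+0.0302) / (0.0302×(0.0955+0.0634)) = 0.007969/0.004799 = 1.66.

1.66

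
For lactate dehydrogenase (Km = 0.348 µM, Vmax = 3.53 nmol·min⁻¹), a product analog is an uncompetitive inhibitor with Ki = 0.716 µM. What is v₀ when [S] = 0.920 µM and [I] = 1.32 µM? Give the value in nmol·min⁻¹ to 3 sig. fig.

1.10 nmol·min⁻¹

With α = 1 + [I]/Ki = 1 + 1.32/0.716 = 2.844, the uncompetitive rate law is v = (Vmax/α)·[S] / (Km/α + [S]).
v = (3.53/2.844)×0.920 / (0.348/2.844 + 0.920) = 1.142/1.042 = 1.10 nmol·min⁻¹.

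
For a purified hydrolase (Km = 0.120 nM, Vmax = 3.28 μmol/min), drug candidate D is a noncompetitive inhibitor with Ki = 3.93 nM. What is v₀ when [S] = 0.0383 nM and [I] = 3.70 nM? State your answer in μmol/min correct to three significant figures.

α = 1 + [I]/Ki = 1 + 3.70/3.93 = 1.941.
For a noncompetitive inhibitor, Vmax is reduced to Vmax/α while Km is unchanged: Km,app = 0.120 nM, Vmax,app = 1.69 μmol/min.
v = Vmax,app·[S]/(Km,app + [S]) = 1.69 × 0.0383/(0.120 + 0.0383) = 0.409 μmol/min.

0.409 μmol/min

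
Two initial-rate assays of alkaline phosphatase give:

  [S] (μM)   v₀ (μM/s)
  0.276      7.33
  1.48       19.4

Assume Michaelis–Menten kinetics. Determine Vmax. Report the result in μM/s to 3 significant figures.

In reciprocal form, 1/v = (Km/Vmax)·(1/[S]) + 1/Vmax. The two points give (1/[S], 1/v) = (3.623, 0.1364) and (0.6757, 0.05155).
Slope = (0.1364 − 0.05155)/(3.623 − 0.6757) = 0.02880; intercept = 0.1364 − 0.02880×3.623 = 0.03209.
Vmax = 1/intercept = 31.2 μM/s; Km = slope × Vmax = 0.02880 × 31.2 = 0.897 μM.

31.2 μM/s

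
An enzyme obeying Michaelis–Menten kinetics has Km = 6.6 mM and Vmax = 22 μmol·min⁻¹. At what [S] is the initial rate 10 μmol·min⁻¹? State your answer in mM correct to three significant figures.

5.50 mM

The required fractional saturation is v/Vmax = 10/22 = 0.4545.
Then [S]/(Km+[S]) = 0.4545 ⇒ [S] = 6.6 × 0.4545/(1 − 0.4545) = 5.50 mM.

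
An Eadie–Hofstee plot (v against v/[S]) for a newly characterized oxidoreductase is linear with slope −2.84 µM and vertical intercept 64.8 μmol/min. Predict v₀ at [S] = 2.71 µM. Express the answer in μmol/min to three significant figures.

31.6 μmol/min

In the Eadie–Hofstee form v = Vmax − Km·(v/[S]), the slope is −Km and the intercept is Vmax, so Km = 2.84 µM and Vmax = 64.8 μmol/min.
v = 64.8 × 2.71/(2.84 + 2.71) = 31.6 μmol/min.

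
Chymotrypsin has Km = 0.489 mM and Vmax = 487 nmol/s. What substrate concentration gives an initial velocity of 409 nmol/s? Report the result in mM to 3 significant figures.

2.56 mM

Rearranging v = Vmax[S]/(Km+[S]) gives [S] = Km·v/(Vmax − v).
[S] = 0.489 × 409 / (487 − 409) = 200.0/78.00 = 2.56 mM.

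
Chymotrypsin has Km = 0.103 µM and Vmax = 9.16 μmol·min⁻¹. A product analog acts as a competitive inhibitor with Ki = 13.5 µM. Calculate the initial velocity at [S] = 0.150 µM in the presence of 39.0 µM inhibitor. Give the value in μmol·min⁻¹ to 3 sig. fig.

With α = 1 + [I]/Ki = 1 + 39.0/13.5 = 3.889, the competitive rate law is v = Vmax[S] / (αKm + [S]).
v = 9.16×0.150 / (3.889×0.103 + 0.150) = 1.374/0.5506 = 2.50 μmol·min⁻¹.

2.50 μmol·min⁻¹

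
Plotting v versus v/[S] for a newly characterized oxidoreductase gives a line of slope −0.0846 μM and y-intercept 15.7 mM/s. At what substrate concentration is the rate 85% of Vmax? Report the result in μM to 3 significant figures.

0.479 μM

The Eadie–Hofstee slope gives Km = 0.0846 μM (slope = −Km).
v/Vmax = [S]/(Km+[S]) = 0.85 ⇒ [S] = Km·0.85/(1−0.85) = 0.0846 × 5.667 = 0.479 μM.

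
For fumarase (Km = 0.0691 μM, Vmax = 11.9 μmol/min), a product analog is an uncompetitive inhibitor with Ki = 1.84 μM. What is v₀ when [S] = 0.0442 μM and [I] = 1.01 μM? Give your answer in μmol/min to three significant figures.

3.82 μmol/min

α = 1 + [I]/Ki = 1 + 1.01/1.84 = 1.549.
For an uncompetitive inhibitor, both parameters are divided by α, giving Vmax/α and Km/α: Km,app = 0.0446 μM, Vmax,app = 7.68 μmol/min.
v = Vmax,app·[S]/(Km,app + [S]) = 7.68 × 0.0442/(0.0446 + 0.0442) = 3.82 μmol/min.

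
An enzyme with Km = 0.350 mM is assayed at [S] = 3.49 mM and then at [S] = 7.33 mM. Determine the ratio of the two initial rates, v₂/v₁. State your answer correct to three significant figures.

1.05

The fractional saturations are [S]/(Km+[S]) = 3.49/3.840 = 0.9089 and 7.33/7.680 = 0.9544.
v₂/v₁ is just their ratio: 0.9544/0.9089 = 1.05.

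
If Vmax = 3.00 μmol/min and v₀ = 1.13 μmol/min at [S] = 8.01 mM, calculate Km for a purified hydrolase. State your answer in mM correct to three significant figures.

13.3 mM

From v = Vmax[S]/(Km+[S]), Km = [S](Vmax − v)/v.
Km = 8.01 × (3.00 − 1.13) / 1.13 = 14.98/1.13 = 13.3 mM.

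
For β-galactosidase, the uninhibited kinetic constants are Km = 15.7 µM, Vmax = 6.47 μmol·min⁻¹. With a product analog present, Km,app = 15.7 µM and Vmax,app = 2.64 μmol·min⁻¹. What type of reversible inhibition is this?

noncompetitive

Vmax decreases (6.47 → 2.64 μmol·min⁻¹) while Km is unchanged — pure noncompetitive inhibition.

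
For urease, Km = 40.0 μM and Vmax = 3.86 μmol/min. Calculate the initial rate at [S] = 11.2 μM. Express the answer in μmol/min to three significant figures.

[S]/(Km+[S]) = 11.2/51.20 = 0.2187, the fractional saturation.
v = 0.2187 × Vmax = 0.2187 × 3.86 = 0.844 μmol/min.

0.844 μmol/min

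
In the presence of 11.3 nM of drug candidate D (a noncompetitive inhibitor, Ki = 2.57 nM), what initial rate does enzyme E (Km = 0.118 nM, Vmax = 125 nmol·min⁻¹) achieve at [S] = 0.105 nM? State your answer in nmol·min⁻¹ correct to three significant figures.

10.9 nmol·min⁻¹

α = 1 + [I]/Ki = 1 + 11.3/2.57 = 5.397.
For a noncompetitive inhibitor, Vmax is reduced to Vmax/α while Km is unchanged: Km,app = 0.118 nM, Vmax,app = 23.2 nmol·min⁻¹.
v = Vmax,app·[S]/(Km,app + [S]) = 23.2 × 0.105/(0.118 + 0.105) = 10.9 nmol·min⁻¹.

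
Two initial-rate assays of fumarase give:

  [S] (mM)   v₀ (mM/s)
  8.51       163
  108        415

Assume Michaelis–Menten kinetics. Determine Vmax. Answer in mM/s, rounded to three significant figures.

From v = Vmax[S]/(Km+[S]), each point gives Vmax = v(Km+[S])/[S].
Equating: 163(Km+8.51)/8.51 = 415(Km+108)/108.
19.15·Km + 163 = 3.843·Km + 415, so (19.15 − 3.843)·Km = 415 − 163.
Km = 252.0/15.31 = 16.5 mM; then Vmax = 163(16.5+8.51)/8.51 = 478 mM/s.

478 mM/s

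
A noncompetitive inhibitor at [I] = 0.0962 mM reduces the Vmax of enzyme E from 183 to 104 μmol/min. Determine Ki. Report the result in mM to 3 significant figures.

Noncompetitive: Vmax,app = Vmax/α with α = 1 + [I]/Ki.
α = Vmax/Vmax,app = 183/104 = 1.760.
Ki = [I]/(α − 1) = 0.0962/0.7596 = 0.127 mM.

0.127 mM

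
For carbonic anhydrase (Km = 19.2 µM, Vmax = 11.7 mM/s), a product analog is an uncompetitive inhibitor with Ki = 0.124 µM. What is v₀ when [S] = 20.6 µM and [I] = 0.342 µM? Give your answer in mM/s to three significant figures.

2.49 mM/s

α = 1 + [I]/Ki = 1 + 0.342/0.124 = 3.758.
For an uncompetitive inhibitor, both parameters are divided by α, giving Vmax/α and Km/α: Km,app = 5.11 µM, Vmax,app = 3.11 mM/s.
v = Vmax,app·[S]/(Km,app + [S]) = 3.11 × 20.6/(5.11 + 20.6) = 2.49 mM/s.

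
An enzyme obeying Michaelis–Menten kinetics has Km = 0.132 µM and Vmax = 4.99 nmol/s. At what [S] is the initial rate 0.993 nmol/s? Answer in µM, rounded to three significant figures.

Rearranging v = Vmax[S]/(Km+[S]) gives [S] = Km·v/(Vmax − v).
[S] = 0.132 × 0.993 / (4.99 − 0.993) = 0.1311/3.997 = 0.0328 µM.

0.0328 µM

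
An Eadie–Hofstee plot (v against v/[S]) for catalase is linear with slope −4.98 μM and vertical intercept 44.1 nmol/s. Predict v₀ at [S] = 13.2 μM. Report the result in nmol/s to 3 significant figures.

32.0 nmol/s

In the Eadie–Hofstee form v = Vmax − Km·(v/[S]), the slope is −Km and the intercept is Vmax, so Km = 4.98 μM and Vmax = 44.1 nmol/s.
v = 44.1 × 13.2/(4.98 + 13.2) = 32.0 nmol/s.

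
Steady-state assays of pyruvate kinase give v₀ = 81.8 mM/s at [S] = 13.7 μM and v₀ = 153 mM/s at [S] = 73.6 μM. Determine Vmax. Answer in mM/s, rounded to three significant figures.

191 mM/s

From v = Vmax[S]/(Km+[S]), each point gives Vmax = v(Km+[S])/[S].
Equating: 81.8(Km+13.7)/13.7 = 153(Km+73.6)/73.6.
5.971·Km + 81.8 = 2.079·Km + 153, so (5.971 − 2.079)·Km = 153 − 81.8.
Km = 71.20/3.892 = 18.3 μM; then Vmax = 81.8(18.3+13.7)/13.7 = 191 mM/s.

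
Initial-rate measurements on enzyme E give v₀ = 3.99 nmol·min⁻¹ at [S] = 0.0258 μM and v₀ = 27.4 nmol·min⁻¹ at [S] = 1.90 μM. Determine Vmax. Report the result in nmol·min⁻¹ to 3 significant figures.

From v = Vmax[S]/(Km+[S]), each point gives Vmax = v(Km+[S])/[S].
Equating: 3.99(Km+0.0258)/0.0258 = 27.4(Km+1.90)/1.90.
154.7·Km + 3.99 = 14.42·Km + 27.4, so (154.7 − 14.42)·Km = 27.4 − 3.99.
Km = 23.41/140.2 = 0.167 μM; then Vmax = 3.99(0.167+0.0258)/0.0258 = 29.8 nmol·min⁻¹.

29.8 nmol·min⁻¹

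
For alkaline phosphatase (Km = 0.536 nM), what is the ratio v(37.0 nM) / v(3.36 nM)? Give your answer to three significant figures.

The fractional saturations are [S]/(Km+[S]) = 3.36/3.896 = 0.8624 and 37.0/37.54 = 0.9857.
v₂/v₁ is just their ratio: 0.9857/0.8624 = 1.14.

1.14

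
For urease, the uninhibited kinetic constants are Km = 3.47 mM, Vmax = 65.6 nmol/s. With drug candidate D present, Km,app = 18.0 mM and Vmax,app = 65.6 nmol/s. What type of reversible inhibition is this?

competitive

Km increases (3.47 → 18.0 mM) while Vmax is unchanged — the hallmark of competitive inhibition.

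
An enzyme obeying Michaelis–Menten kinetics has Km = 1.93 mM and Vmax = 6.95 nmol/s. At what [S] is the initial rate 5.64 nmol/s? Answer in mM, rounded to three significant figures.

Rearranging v = Vmax[S]/(Km+[S]) gives [S] = Km·v/(Vmax − v).
[S] = 1.93 × 5.64 / (6.95 − 5.64) = 10.89/1.310 = 8.31 mM.

8.31 mM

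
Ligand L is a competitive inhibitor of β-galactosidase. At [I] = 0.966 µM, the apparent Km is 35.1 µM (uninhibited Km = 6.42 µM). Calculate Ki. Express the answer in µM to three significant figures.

0.216 µM

Competitive: Km,app = α·Km with α = 1 + [I]/Ki.
α = Km,app/Km = 35.1/6.42 = 5.467.
Since α = 1 + [I]/Ki, [I]/Ki = 5.467 − 1 = 4.467 and Ki = 0.966/4.467 = 0.216 µM.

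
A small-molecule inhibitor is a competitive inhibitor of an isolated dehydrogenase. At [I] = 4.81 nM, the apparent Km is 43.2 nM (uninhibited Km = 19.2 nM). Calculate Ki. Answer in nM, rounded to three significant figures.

3.85 nM

Competitive: Km,app = α·Km with α = 1 + [I]/Ki.
α = Km,app/Km = 43.2/19.2 = 2.250.
Since α = 1 + [I]/Ki, [I]/Ki = 2.250 − 1 = 1.250 and Ki = 4.81/1.250 = 3.85 nM.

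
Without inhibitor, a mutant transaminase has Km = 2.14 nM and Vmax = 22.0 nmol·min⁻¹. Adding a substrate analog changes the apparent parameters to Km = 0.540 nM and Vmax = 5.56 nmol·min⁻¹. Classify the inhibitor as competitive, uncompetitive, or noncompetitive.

Both Km and Vmax decrease by the same factor (~3.96-fold) — characteristic of uncompetitive inhibition.

uncompetitive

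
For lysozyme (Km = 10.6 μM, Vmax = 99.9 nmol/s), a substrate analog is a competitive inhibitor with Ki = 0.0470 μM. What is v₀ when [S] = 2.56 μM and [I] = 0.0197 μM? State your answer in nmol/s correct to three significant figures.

With α = 1 + [I]/Ki = 1 + 0.0197/0.0470 = 1.419, the competitive rate law is v = Vmax[S] / (αKm + [S]).
v = 99.9×2.56 / (1.419×10.6 + 2.56) = 255.7/17.60 = 14.5 nmol/s.

14.5 nmol/s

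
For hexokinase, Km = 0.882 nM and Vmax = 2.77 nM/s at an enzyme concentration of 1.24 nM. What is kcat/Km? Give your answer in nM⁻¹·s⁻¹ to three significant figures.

kcat = Vmax/[E]total = 2.77/1.24 = 2.23 s⁻¹.
kcat/Km = 2.23/0.882 = 2.53 nM⁻¹·s⁻¹.

2.53 nM⁻¹·s⁻¹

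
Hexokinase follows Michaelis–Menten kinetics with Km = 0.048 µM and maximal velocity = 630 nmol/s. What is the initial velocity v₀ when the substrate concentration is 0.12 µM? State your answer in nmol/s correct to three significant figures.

v = Vmax·[S]/(Km + [S]) = 630 × 0.12 / (0.048 + 0.12)
  = 75.60 / 0.1680 = 450 nmol/s.

450 nmol/s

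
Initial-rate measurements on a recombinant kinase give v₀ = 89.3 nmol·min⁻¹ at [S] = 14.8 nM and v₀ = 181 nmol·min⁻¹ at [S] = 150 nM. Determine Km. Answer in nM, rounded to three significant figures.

From v = Vmax[S]/(Km+[S]), each point gives Vmax = v(Km+[S])/[S].
Equating: 89.3(Km+14.8)/14.8 = 181(Km+150)/150.
6.034·Km + 89.3 = 1.207·Km + 181, so (6.034 − 1.207)·Km = 181 − 89.3.
Km = 91.70/4.827 = 19.0 nM; then Vmax = 89.3(19.0+14.8)/14.8 = 204 nmol·min⁻¹.

19.0 nM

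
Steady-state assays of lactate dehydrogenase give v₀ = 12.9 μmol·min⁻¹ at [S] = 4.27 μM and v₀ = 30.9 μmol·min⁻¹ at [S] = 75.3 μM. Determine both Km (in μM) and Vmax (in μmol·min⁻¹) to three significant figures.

Km = 6.89 μM; Vmax = 33.7 μmol·min⁻¹

From v = Vmax[S]/(Km+[S]), each point gives Vmax = v(Km+[S])/[S].
Equating: 12.9(Km+4.27)/4.27 = 30.9(Km+75.3)/75.3.
3.021·Km + 12.9 = 0.4104·Km + 30.9, so (3.021 − 0.4104)·Km = 30.9 − 12.9.
Km = 18.00/2.611 = 6.89 μM; then Vmax = 12.9(6.89+4.27)/4.27 = 33.7 μmol·min⁻¹.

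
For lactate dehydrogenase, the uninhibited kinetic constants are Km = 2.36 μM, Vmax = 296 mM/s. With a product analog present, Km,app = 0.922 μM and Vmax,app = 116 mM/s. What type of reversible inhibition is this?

uncompetitive

Both Km and Vmax decrease by the same factor (~2.56-fold) — characteristic of uncompetitive inhibition.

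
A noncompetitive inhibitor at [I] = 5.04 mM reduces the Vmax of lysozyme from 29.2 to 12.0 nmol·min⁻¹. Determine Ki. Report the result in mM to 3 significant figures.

Noncompetitive: Vmax,app = Vmax/α with α = 1 + [I]/Ki.
α = Vmax/Vmax,app = 29.2/12.0 = 2.433.
Ki = [I]/(α − 1) = 5.04/1.433 = 3.52 mM.

3.52 mM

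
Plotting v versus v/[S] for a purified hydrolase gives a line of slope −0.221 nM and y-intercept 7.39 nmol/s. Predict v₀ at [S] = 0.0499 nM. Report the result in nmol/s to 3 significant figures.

1.36 nmol/s

In the Eadie–Hofstee form v = Vmax − Km·(v/[S]), the slope is −Km and the intercept is Vmax, so Km = 0.221 nM and Vmax = 7.39 nmol/s.
v = 7.39 × 0.0499/(0.221 + 0.0499) = 1.36 nmol/s.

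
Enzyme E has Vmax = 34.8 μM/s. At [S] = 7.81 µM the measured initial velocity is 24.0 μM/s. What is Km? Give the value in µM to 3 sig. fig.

From v = Vmax[S]/(Km+[S]), Km = [S](Vmax − v)/v.
Km = 7.81 × (34.8 − 24.0) / 24.0 = 84.35/24.0 = 3.51 µM.

3.51 µM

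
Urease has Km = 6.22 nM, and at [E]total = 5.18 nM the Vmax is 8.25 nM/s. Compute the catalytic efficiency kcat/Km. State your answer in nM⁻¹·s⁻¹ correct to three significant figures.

0.256 nM⁻¹·s⁻¹

kcat = Vmax/[E]total = 8.25/5.18 = 1.59 s⁻¹.
kcat/Km = 1.59/6.22 = 0.256 nM⁻¹·s⁻¹.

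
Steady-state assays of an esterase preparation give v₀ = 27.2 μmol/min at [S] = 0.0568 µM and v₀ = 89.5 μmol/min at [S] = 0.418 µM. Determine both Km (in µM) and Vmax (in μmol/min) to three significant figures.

Km = 0.235 µM; Vmax = 140 μmol/min

In reciprocal form, 1/v = (Km/Vmax)·(1/[S]) + 1/Vmax. The two points give (1/[S], 1/v) = (17.61, 0.03676) and (2.392, 0.01117).
Slope = (0.03676 − 0.01117)/(17.61 − 2.392) = 0.001682; intercept = 0.03676 − 0.001682×17.61 = 0.007149.
Vmax = 1/intercept = 140 μmol/min; Km = slope × Vmax = 0.001682 × 140 = 0.235 µM.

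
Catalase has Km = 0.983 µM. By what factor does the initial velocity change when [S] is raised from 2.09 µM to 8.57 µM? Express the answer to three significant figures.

1.32

The fractional saturations are [S]/(Km+[S]) = 2.09/3.073 = 0.6801 and 8.57/9.553 = 0.8971.
v₂/v₁ is just their ratio: 0.8971/0.6801 = 1.32.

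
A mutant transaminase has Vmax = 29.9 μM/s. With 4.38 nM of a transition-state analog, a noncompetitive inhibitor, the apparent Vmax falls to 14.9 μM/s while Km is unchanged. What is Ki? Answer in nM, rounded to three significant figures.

Noncompetitive: Vmax,app = Vmax/α with α = 1 + [I]/Ki.
α = Vmax/Vmax,app = 29.9/14.9 = 2.007.
Ki = [I]/(α − 1) = 4.38/1.007 = 4.35 nM.

4.35 nM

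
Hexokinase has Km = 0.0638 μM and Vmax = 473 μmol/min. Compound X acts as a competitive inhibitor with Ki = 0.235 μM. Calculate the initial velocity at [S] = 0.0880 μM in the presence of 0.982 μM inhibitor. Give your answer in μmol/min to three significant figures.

α = 1 + [I]/Ki = 1 + 0.982/0.235 = 5.179.
For a competitive inhibitor, Vmax is unchanged and the apparent Km becomes α·Km: Km,app = 0.330 μM, Vmax,app = 473 μmol/min.
v = Vmax,app·[S]/(Km,app + [S]) = 473 × 0.0880/(0.330 + 0.0880) = 99.5 μmol/min.

99.5 μmol/min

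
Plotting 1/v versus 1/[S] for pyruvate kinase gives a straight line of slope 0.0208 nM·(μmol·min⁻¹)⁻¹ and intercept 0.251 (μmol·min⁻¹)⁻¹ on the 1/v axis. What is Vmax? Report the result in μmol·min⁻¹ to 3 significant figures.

3.98 μmol·min⁻¹

The y-intercept of a Lineweaver–Burk plot equals 1/Vmax, so Vmax = 1/0.251 = 3.98 μmol·min⁻¹.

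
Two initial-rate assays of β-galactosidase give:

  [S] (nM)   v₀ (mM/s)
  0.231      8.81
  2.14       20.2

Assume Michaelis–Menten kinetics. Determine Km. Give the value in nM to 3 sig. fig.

0.397 nM

From v = Vmax[S]/(Km+[S]), each point gives Vmax = v(Km+[S])/[S].
Equating: 8.81(Km+0.231)/0.231 = 20.2(Km+2.14)/2.14.
38.14·Km + 8.81 = 9.439·Km + 20.2, so (38.14 − 9.439)·Km = 20.2 − 8.81.
Km = 11.39/28.70 = 0.397 nM; then Vmax = 8.81(0.397+0.231)/0.231 = 23.9 mM/s.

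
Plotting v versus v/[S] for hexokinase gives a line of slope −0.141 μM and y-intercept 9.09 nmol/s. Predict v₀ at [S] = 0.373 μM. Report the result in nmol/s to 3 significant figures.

6.60 nmol/s

In the Eadie–Hofstee form v = Vmax − Km·(v/[S]), the slope is −Km and the intercept is Vmax, so Km = 0.141 μM and Vmax = 9.09 nmol/s.
v = 9.09 × 0.373/(0.141 + 0.373) = 6.60 nmol/s.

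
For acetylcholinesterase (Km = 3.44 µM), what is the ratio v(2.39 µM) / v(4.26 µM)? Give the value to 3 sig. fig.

0.741

Since Vmax cancels, v₂/v₁ = [S]₂(Km+[S]₁) / [S]₁(Km+[S]₂).
= 2.39×(3.44+4.26) / (4.26×(3.44+2.39)) = 18.40/24.84 = 0.741.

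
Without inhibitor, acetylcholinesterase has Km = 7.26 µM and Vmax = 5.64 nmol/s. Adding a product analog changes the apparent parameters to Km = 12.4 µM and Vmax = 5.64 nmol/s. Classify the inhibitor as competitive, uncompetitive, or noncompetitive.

Km increases (7.26 → 12.4 µM) while Vmax is unchanged — the hallmark of competitive inhibition.

competitive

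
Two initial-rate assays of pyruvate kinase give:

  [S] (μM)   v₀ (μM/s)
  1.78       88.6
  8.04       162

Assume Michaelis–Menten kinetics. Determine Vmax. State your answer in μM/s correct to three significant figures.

In reciprocal form, 1/v = (Km/Vmax)·(1/[S]) + 1/Vmax. The two points give (1/[S], 1/v) = (0.5618, 0.01129) and (0.1244, 0.006173).
Slope = (0.01129 − 0.006173)/(0.5618 − 0.1244) = 0.01169; intercept = 0.01129 − 0.01169×0.5618 = 0.004719.
Vmax = 1/intercept = 212 μM/s; Km = slope × Vmax = 0.01169 × 212 = 2.48 μM.

212 μM/s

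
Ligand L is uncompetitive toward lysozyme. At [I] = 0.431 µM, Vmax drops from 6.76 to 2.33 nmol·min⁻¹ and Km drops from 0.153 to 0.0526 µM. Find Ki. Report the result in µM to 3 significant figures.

Uncompetitive: Vmax,app = Vmax/α (and Km,app = Km/α) with α = 1 + [I]/Ki.
α = Vmax/Vmax,app = 6.76/2.33 = 2.901.
Ki = [I]/(α − 1) = 0.431/1.901 = 0.227 µM.

0.227 µM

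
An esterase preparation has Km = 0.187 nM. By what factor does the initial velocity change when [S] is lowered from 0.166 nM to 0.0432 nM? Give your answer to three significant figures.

Since Vmax cancels, v₂/v₁ = [S]₂(Km+[S]₁) / [S]₁(Km+[S]₂).
= 0.0432×(0.187+0.166) / (0.166×(0.187+0.0432)) = 0.01525/0.03821 = 0.399.

0.399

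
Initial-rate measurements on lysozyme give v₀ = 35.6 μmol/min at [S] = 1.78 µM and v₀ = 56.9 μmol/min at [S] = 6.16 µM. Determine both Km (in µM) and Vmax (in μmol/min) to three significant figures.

From v = Vmax[S]/(Km+[S]), each point gives Vmax = v(Km+[S])/[S].
Equating: 35.6(Km+1.78)/1.78 = 56.9(Km+6.16)/6.16.
20.00·Km + 35.6 = 9.237·Km + 56.9, so (20.00 − 9.237)·Km = 56.9 − 35.6.
Km = 21.30/10.76 = 1.98 µM; then Vmax = 35.6(1.98+1.78)/1.78 = 75.2 μmol/min.

Km = 1.98 µM; Vmax = 75.2 μmol/min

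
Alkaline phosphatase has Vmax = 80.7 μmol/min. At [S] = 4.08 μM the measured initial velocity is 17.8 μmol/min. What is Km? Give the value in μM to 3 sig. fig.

From v = Vmax[S]/(Km+[S]), Km = [S](Vmax − v)/v.
Km = 4.08 × (80.7 − 17.8) / 17.8 = 256.6/17.8 = 14.4 μM.

14.4 μM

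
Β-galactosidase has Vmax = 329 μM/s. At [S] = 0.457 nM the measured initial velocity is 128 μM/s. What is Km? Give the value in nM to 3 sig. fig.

From v = Vmax[S]/(Km+[S]), Km = [S](Vmax − v)/v.
Km = 0.457 × (329 − 128) / 128 = 91.86/128 = 0.718 nM.

0.718 nM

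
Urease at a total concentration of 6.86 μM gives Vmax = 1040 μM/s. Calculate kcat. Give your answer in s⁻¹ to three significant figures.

kcat = Vmax/[E]total = 1040 μM/s / 6.86 μM = 152 s⁻¹.

152 s⁻¹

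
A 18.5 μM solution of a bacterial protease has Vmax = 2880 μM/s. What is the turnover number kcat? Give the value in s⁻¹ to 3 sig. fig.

156 s⁻¹

kcat = Vmax/[E]total = 2880 μM/s / 18.5 μM = 156 s⁻¹.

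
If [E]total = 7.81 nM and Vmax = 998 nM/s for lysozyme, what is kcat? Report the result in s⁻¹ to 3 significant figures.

128 s⁻¹

kcat = Vmax/[E]total = 998 nM/s / 7.81 nM = 128 s⁻¹.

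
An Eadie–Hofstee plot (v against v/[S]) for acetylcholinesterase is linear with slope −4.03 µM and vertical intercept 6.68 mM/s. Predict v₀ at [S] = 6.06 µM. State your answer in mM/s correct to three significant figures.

4.01 mM/s

In the Eadie–Hofstee form v = Vmax − Km·(v/[S]), the slope is −Km and the intercept is Vmax, so Km = 4.03 µM and Vmax = 6.68 mM/s.
v = 6.68 × 6.06/(4.03 + 6.06) = 4.01 mM/s.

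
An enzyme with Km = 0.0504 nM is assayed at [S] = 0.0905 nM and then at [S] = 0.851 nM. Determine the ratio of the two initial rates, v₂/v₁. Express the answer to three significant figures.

1.47

The fractional saturations are [S]/(Km+[S]) = 0.0905/0.1409 = 0.6423 and 0.851/0.9014 = 0.9441.
v₂/v₁ is just their ratio: 0.9441/0.6423 = 1.47.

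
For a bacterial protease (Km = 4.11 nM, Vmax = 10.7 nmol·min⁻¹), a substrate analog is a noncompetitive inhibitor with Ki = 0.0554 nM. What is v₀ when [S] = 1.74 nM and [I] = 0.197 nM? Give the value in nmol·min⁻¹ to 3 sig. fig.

With α = 1 + [I]/Ki = 1 + 0.197/0.0554 = 4.556, the noncompetitive rate law is v = (Vmax/α)·[S] / (Km + [S]).
v = (10.7/4.556)×1.74 / (4.11 + 1.74) = 4.087/5.850 = 0.699 nmol·min⁻¹.

0.699 nmol·min⁻¹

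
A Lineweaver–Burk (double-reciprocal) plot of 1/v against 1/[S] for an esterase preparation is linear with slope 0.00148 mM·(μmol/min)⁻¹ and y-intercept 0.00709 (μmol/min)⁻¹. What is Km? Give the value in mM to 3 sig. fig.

y-intercept = 1/Vmax ⇒ Vmax = 141 μmol/min; slope = Km/Vmax ⇒ Km = slope × Vmax.
Km = 0.00148 × 141 = 0.209 mM.

0.209 mM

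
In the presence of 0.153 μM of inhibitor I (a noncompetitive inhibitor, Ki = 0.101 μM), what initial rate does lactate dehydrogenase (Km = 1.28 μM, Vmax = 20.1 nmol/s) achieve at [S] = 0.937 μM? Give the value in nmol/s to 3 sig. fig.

With α = 1 + [I]/Ki = 1 + 0.153/0.101 = 2.515, the noncompetitive rate law is v = (Vmax/α)·[S] / (Km + [S]).
v = (20.1/2.515)×0.937 / (1.28 + 0.937) = 7.489/2.217 = 3.38 nmol/s.

3.38 nmol/s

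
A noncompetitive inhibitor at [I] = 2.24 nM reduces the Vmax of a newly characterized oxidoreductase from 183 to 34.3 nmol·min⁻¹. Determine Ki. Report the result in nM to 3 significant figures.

0.517 nM

Noncompetitive: Vmax,app = Vmax/α with α = 1 + [I]/Ki.
α = Vmax/Vmax,app = 183/34.3 = 5.335.
Since α = 1 + [I]/Ki, [I]/Ki = 5.335 − 1 = 4.335 and Ki = 2.24/4.335 = 0.517 nM.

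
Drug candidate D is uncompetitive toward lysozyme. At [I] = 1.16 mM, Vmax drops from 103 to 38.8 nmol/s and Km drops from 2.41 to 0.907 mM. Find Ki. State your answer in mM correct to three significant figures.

Uncompetitive: Vmax,app = Vmax/α (and Km,app = Km/α) with α = 1 + [I]/Ki.
α = Vmax/Vmax,app = 103/38.8 = 2.655.
Ki = [I]/(α − 1) = 1.16/1.655 = 0.701 mM.

0.701 mM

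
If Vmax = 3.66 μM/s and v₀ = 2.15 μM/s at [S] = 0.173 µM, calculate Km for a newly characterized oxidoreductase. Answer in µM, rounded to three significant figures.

0.122 µM

From v = Vmax[S]/(Km+[S]), Km = [S](Vmax − v)/v.
Km = 0.173 × (3.66 − 2.15) / 2.15 = 0.2612/2.15 = 0.122 µM.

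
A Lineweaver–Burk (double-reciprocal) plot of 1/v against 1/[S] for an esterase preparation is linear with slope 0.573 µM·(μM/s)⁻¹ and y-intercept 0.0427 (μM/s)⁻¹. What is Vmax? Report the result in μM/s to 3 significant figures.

The y-intercept of a Lineweaver–Burk plot equals 1/Vmax, so Vmax = 1/0.0427 = 23.4 μM/s.

23.4 μM/s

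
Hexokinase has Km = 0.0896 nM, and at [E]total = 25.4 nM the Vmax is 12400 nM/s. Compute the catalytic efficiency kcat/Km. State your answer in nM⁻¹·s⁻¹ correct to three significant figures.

kcat = Vmax/[E]total = 12400/25.4 = 488 s⁻¹.
kcat/Km = 488/0.0896 = 5450 nM⁻¹·s⁻¹.

5450 nM⁻¹·s⁻¹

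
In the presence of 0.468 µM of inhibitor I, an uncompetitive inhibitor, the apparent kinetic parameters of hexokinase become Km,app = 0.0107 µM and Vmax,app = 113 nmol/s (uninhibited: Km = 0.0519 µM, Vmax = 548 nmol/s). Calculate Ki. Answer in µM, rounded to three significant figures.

Uncompetitive: Vmax,app = Vmax/α (and Km,app = Km/α) with α = 1 + [I]/Ki.
α = Vmax/Vmax,app = 548/113 = 4.850.
Since α = 1 + [I]/Ki, [I]/Ki = 4.850 − 1 = 3.850 and Ki = 0.468/3.850 = 0.122 µM.

0.122 µM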